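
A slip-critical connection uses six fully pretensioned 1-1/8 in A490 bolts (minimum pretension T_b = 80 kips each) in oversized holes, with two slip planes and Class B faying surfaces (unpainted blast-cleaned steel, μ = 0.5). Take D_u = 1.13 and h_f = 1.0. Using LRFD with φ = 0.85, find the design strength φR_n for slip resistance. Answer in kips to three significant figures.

461 kips

R_n = μ · D_u · h_f · T_b · n_s · n_b = 0.5 × 1.13 × 1.0 × 80 × 2 × 6 = 542.4 kips.
Design strength φR_n = 0.85 × 542.4 = 461 kips.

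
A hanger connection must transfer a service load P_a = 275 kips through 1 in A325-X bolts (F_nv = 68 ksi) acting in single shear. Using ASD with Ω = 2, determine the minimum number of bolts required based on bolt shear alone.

A_b = π·1²/4 = 0.7854 in².
Per-bolt allowable strength R_n/Ω = 68 × 0.7854 × 1 / 2 = 26.7 kips.
n ≥ 275 / 26.7 = 10.3 → use 11 bolts.

11 bolts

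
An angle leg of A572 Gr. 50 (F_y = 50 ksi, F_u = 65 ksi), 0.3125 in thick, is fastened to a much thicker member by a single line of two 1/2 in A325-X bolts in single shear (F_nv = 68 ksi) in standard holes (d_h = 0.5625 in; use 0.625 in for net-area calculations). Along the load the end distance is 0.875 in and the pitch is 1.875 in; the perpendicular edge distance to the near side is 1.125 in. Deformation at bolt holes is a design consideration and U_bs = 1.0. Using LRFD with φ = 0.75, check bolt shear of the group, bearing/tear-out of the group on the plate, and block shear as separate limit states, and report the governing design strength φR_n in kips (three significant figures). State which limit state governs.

Bolt shear: A_b = π·0.5²/4 = 0.1963 in²; R_n = 68 × 0.1963 × 2 × 1 = 26.7 kips → 0.75 × 26.7 = 20 kips.
Bearing: edge l_c = 0.5938, r_n = 14.47 kips; interior l_c = 1.312, r_n = 24.38 kips; R_n = 14.47 + 1·24.38 = 38.85 kips → 29.1 kips.
Block shear: A_gv = 0.8594, A_nv = 0.5664, A_nt = 0.2539 in²; R_n = min(0.6F_uA_nv, 0.6F_yA_gv) + U_bs·F_u·A_nt = 38.59 kips → 28.9 kips.
Bolt shear governs: 20 kips.

20 kips (bolt shear governs)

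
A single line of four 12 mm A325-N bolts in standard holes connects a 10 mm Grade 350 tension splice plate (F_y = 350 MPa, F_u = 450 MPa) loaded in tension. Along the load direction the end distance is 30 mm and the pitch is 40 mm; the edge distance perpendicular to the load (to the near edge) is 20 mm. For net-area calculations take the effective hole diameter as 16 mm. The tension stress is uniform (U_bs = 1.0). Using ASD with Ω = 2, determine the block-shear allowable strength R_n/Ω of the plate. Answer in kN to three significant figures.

154 kN

Shear plane L_v = 30 + 3·40 = 150 mm; A_gv = 150 × 10 = 1500 mm².
A_nv = (150 − 3.5·16) × 10 = 940 mm².
A_nt = (20 − 0.5·16) × 10 = 120 mm².
0.6 F_u A_nv = 253.8 kN; 0.6 F_y A_gv = 315 kN → shear rupture governs the shear term.
R_n = 253.8 + 1.0 × 450 × 120 / 1000 = 307.8 kN.
Allowable strength R_n/Ω = 307.8 / 2 = 154 kN.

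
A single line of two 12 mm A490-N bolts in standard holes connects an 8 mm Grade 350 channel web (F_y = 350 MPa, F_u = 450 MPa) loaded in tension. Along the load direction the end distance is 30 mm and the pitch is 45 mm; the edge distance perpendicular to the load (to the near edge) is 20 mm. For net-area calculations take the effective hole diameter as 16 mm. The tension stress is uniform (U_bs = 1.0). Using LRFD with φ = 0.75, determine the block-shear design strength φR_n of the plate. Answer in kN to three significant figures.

115 kN

Shear plane L_v = 30 + 1·45 = 75 mm; A_gv = 75 × 8 = 600 mm².
A_nv = (75 − 1.5·16) × 8 = 408 mm².
A_nt = (20 − 0.5·16) × 8 = 96 mm².
0.6 F_u A_nv = 110.2 kN; 0.6 F_y A_gv = 126 kN → shear rupture governs the shear term.
R_n = 110.2 + 1.0 × 450 × 96 / 1000 = 153.4 kN.
Design strength φR_n = 0.75 × 153.4 = 115 kN.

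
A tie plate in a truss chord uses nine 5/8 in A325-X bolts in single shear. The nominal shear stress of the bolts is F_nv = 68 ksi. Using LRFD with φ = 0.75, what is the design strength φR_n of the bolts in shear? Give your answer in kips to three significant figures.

141 kips

A_b = π × 0.625² / 4 = 0.3068 in².
R_n = F_nv · A_b · n · n_s = 68 × 0.3068 × 9 × 1 = 187.8 kips.
Design strength φR_n = 0.75 × 187.8 = 141 kips.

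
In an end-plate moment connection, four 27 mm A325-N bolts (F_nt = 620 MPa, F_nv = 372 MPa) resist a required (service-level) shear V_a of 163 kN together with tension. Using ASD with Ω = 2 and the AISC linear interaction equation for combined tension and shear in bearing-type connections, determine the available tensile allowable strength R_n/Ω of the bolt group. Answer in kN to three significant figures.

A_b = π·27²/4 = 572.6 mm²; f_rv = 163 × 1000 / (4 × 572.6) = 71.17 MPa.
F'_nt = 1.3 F_nt − (Ω F_nt / F_nv) f_rv = 1.3·620 − (2·620/372)·71.17 = 568.8 MPa, capped at F_nt → F'_nt = 568.8 MPa.
R_n = F'_nt · A_b · n = 568.8 × 572.6 × 4 / 1000 = 1303 kN.
Allowable strength R_n/Ω = 1303 / 2 = 651 kN.

651 kN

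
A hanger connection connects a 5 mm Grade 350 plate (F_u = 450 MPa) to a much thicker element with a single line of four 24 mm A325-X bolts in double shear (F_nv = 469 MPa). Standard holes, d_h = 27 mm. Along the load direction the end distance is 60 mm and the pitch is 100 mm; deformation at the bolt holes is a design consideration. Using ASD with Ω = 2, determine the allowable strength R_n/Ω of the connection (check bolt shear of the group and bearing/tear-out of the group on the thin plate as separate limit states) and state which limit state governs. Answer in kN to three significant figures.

Bolt shear: A_b = π·24²/4 = 452.4 mm²; R_n = 469 × 452.4 × 4 × 2 / 1000 = 1697 kN → 1697 / 2 = 849 kN.
Bearing (1.2 l_c t F_u ≤ 2.4 d t F_u): upper limit = 2.4·24·5·450 / 1000 = 129.6 kN.
  Edge l_c = 60 − 27/2 = 46.5 → r_n = 125.5 kN; interior l_c = 100 − 27 = 73 → r_n = 129.6 kN.
  R_n,bearing = 1·125.5 + 3·129.6 = 514.3 kN → 514.3 / 2 = 257 kN.
Bearing governs: 257 kN.

257 kN (bearing governs)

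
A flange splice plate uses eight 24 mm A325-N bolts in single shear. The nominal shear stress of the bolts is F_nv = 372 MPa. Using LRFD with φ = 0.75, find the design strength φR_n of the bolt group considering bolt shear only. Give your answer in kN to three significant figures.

1010 kN

A_b = π × 24² / 4 = 452.4 mm².
R_n = F_nv · A_b · n · n_s = 372 × 452.4 × 8 × 1 / 1000 = 1346 kN.
Design strength φR_n = 0.75 × 1346 = 1010 kN.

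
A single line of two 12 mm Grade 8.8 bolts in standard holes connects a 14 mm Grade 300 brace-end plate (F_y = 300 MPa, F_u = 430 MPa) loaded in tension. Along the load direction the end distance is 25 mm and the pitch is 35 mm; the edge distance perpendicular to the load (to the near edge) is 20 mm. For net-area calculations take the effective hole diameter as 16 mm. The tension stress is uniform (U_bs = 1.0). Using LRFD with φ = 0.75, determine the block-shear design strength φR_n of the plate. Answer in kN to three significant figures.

Shear plane L_v = 25 + 1·35 = 60 mm; A_gv = 60 × 14 = 840 mm².
A_nv = (60 − 1.5·16) × 14 = 504 mm².
A_nt = (20 − 0.5·16) × 14 = 168 mm².
0.6 F_u A_nv = 130 kN; 0.6 F_y A_gv = 151.2 kN → shear rupture governs the shear term.
R_n = 130 + 1.0 × 430 × 168 / 1000 = 202.3 kN.
Design strength φR_n = 0.75 × 202.3 = 152 kN.

152 kN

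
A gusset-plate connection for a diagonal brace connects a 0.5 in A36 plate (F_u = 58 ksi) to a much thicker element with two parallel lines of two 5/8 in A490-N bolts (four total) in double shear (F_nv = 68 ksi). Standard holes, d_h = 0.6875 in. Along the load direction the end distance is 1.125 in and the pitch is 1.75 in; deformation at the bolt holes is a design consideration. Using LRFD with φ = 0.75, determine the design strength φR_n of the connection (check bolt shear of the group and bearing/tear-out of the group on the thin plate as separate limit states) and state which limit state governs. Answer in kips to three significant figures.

96.2 kips (bearing governs)

Bolt shear: A_b = π·0.625²/4 = 0.3068 in²; R_n = 68 × 0.3068 × 4 × 2 = 166.9 kips → 0.75 × 166.9 = 125 kips.
Bearing (1.2 l_c t F_u ≤ 2.4 d t F_u): upper limit = 2.4·0.625·0.5·58 = 43.5 kips.
  Edge l_c = 1.125 − 0.6875/2 = 0.7812 → r_n = 27.19 kips; interior l_c = 1.75 − 0.6875 = 1.062 → r_n = 36.97 kips.
  R_n,bearing = 2·27.19 + 2·36.97 = 128.3 kips → 0.75 × 128.3 = 96.2 kips.
Bearing governs: 96.2 kips.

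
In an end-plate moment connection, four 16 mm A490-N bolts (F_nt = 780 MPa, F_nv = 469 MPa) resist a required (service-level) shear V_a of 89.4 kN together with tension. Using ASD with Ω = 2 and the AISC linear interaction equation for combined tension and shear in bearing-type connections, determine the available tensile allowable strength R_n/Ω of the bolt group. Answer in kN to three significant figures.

A_b = π·16²/4 = 201.1 mm²; f_rv = 89.4 × 1000 / (4 × 201.1) = 111.2 MPa.
F'_nt = 1.3 F_nt − (Ω F_nt / F_nv) f_rv = 1.3·780 − (2·780/469)·111.2 = 644.3 MPa, capped at F_nt → F'_nt = 644.3 MPa.
R_n = F'_nt · A_b · n = 644.3 × 201.1 × 4 / 1000 = 518.1 kN.
Allowable strength R_n/Ω = 518.1 / 2 = 259 kN.

259 kN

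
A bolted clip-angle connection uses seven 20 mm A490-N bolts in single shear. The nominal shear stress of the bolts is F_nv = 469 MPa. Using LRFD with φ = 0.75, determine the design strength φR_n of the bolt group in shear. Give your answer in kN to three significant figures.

A_b = π × 20² / 4 = 314.2 mm².
R_n = F_nv · A_b · n · n_s = 469 × 314.2 × 7 × 1 / 1000 = 1031 kN.
Design strength φR_n = 0.75 × 1031 = 774 kN.

774 kN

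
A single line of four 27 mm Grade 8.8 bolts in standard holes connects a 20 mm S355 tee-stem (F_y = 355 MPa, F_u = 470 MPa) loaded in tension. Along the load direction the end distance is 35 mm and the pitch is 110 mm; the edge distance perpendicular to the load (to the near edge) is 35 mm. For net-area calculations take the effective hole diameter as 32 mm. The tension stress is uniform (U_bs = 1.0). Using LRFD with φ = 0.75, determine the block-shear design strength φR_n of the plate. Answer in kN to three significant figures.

Shear plane L_v = 35 + 3·110 = 365 mm; A_gv = 365 × 20 = 7300 mm².
A_nv = (365 − 3.5·32) × 20 = 5060 mm².
A_nt = (35 − 0.5·32) × 20 = 380 mm².
0.6 F_u A_nv = 1427 kN; 0.6 F_y A_gv = 1555 kN → shear rupture governs the shear term.
R_n = 1427 + 1.0 × 470 × 380 / 1000 = 1606 kN.
Design strength φR_n = 0.75 × 1606 = 1200 kN.

1200 kN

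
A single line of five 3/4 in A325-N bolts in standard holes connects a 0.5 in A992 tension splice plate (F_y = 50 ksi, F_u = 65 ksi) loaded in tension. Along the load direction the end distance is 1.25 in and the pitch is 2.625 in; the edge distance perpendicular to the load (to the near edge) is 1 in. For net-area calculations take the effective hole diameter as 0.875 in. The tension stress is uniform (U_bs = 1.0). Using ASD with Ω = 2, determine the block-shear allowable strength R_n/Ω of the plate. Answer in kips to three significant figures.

85.3 kips

Shear plane L_v = 1.25 + 4·2.625 = 11.75 in; A_gv = 11.75 × 0.5 = 5.875 in².
A_nv = (11.75 − 4.5·0.875) × 0.5 = 3.906 in².
A_nt = (1 − 0.5·0.875) × 0.5 = 0.2812 in².
0.6 F_u A_nv = 152.3 kips; 0.6 F_y A_gv = 176.2 kips → shear rupture governs the shear term.
R_n = 152.3 + 1.0 × 65 × 0.2812 = 170.6 kips.
Allowable strength R_n/Ω = 170.6 / 2 = 85.3 kips.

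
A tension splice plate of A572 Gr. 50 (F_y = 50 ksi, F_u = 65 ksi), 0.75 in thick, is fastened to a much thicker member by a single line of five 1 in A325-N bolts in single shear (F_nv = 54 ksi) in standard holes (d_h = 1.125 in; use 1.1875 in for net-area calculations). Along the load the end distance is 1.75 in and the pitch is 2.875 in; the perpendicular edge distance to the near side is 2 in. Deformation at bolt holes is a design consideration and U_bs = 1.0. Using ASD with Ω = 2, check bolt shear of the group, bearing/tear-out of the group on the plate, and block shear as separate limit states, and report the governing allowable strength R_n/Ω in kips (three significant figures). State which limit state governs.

Bolt shear: A_b = π·1²/4 = 0.7854 in²; R_n = 54 × 0.7854 × 5 × 1 = 212.1 kips → 212.1 / 2 = 106 kips.
Bearing: edge l_c = 1.188, r_n = 69.47 kips; interior l_c = 1.75, r_n = 102.4 kips; R_n = 69.47 + 4·102.4 = 479 kips → 239 kips.
Block shear: A_gv = 9.938, A_nv = 5.93, A_nt = 1.055 in²; R_n = min(0.6F_uA_nv, 0.6F_yA_gv) + U_bs·F_u·A_nt = 299.8 kips → 150 kips.
Bolt shear governs: 106 kips.

106 kips (bolt shear governs)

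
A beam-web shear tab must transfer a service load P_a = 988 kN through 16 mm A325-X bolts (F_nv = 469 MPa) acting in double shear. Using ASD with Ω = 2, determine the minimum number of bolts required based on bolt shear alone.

11 bolts

A_b = π·16²/4 = 201.1 mm².
Per-bolt allowable strength R_n/Ω = 469 × 201.1 × 2 / 1000 / 2 = 94.3 kN.
n ≥ 988 / 94.3 = 10.48 → use 11 bolts.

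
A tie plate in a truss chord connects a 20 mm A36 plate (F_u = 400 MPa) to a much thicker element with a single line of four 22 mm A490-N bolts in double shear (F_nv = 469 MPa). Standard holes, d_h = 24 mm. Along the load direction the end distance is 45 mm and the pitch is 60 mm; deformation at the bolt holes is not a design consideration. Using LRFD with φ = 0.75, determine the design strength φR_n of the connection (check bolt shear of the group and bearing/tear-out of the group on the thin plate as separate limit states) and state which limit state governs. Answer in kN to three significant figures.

Bolt shear: A_b = π·22²/4 = 380.1 mm²; R_n = 469 × 380.1 × 4 × 2 / 1000 = 1426 kN → 0.75 × 1426 = 1070 kN.
Bearing (1.5 l_c t F_u ≤ 3.0 d t F_u): upper limit = 3.0·22·20·400 / 1000 = 528 kN.
  Edge l_c = 45 − 24/2 = 33 → r_n = 396 kN; interior l_c = 60 − 24 = 36 → r_n = 432 kN.
  R_n,bearing = 1·396 + 3·432 = 1692 kN → 0.75 × 1692 = 1270 kN.
Bolt shear governs: 1070 kN.

1070 kN (bolt shear governs)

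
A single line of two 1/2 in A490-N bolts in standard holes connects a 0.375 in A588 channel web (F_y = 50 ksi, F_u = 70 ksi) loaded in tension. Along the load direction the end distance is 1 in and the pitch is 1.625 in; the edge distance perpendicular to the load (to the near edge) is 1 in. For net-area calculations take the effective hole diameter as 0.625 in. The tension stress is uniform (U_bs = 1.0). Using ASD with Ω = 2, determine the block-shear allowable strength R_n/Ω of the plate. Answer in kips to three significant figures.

22.3 kips

Shear plane L_v = 1 + 1·1.625 = 2.625 in; A_gv = 2.625 × 0.375 = 0.9844 in².
A_nv = (2.625 − 1.5·0.625) × 0.375 = 0.6328 in².
A_nt = (1 − 0.5·0.625) × 0.375 = 0.2578 in².
0.6 F_u A_nv = 26.58 kips; 0.6 F_y A_gv = 29.53 kips → shear rupture governs the shear term.
R_n = 26.58 + 1.0 × 70 × 0.2578 = 44.62 kips.
Allowable strength R_n/Ω = 44.62 / 2 = 22.3 kips.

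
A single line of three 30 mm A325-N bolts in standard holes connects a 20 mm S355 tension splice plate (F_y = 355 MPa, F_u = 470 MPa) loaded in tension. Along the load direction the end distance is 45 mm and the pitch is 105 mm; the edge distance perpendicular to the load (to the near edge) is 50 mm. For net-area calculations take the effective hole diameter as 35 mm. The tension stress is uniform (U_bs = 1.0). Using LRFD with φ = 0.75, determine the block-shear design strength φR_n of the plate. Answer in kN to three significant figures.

938 kN

Shear plane L_v = 45 + 2·105 = 255 mm; A_gv = 255 × 20 = 5100 mm².
A_nv = (255 − 2.5·35) × 20 = 3350 mm².
A_nt = (50 − 0.5·35) × 20 = 650 mm².
0.6 F_u A_nv = 944.7 kN; 0.6 F_y A_gv = 1086 kN → shear rupture governs the shear term.
R_n = 944.7 + 1.0 × 470 × 650 / 1000 = 1250 kN.
Design strength φR_n = 0.75 × 1250 = 938 kN.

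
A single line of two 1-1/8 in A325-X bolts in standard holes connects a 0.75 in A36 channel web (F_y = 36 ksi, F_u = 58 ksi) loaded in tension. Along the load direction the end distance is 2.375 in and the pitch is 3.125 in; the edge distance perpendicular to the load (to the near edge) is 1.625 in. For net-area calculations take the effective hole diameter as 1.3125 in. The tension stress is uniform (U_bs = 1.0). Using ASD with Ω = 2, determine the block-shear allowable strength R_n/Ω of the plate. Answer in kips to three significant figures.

65.6 kips

Shear plane L_v = 2.375 + 1·3.125 = 5.5 in; A_gv = 5.5 × 0.75 = 4.125 in².
A_nv = (5.5 − 1.5·1.3125) × 0.75 = 2.648 in².
A_nt = (1.625 − 0.5·1.3125) × 0.75 = 0.7266 in².
0.6 F_u A_nv = 92.17 kips; 0.6 F_y A_gv = 89.1 kips → shear yielding governs the shear term.
R_n = 89.1 + 1.0 × 58 × 0.7266 = 131.2 kips.
Allowable strength R_n/Ω = 131.2 / 2 = 65.6 kips.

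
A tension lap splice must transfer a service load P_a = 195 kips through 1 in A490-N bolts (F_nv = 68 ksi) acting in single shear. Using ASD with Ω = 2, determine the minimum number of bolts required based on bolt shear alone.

8 bolts

A_b = π·1²/4 = 0.7854 in².
Per-bolt allowable strength R_n/Ω = 68 × 0.7854 × 1 / 2 = 26.7 kips.
n ≥ 195 / 26.7 = 7.302 → use 8 bolts.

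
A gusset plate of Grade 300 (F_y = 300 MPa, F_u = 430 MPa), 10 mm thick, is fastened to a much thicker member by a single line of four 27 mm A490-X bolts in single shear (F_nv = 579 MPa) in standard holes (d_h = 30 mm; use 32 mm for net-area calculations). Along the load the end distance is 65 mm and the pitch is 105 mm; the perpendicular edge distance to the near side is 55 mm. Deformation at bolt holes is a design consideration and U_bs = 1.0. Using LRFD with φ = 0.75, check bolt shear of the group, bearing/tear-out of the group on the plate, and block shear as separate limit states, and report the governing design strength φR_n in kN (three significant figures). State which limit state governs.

639 kN (block shear governs)

Bolt shear: A_b = π·27²/4 = 572.6 mm²; R_n = 579 × 572.6 × 4 × 1 / 1000 = 1326 kN → 0.75 × 1326 = 995 kN.
Bearing: edge l_c = 50, r_n = 258 kN; interior l_c = 75, r_n = 278.6 kN; R_n = 258 + 3·278.6 = 1094 kN → 820 kN.
Block shear: A_gv = 3800, A_nv = 2680, A_nt = 390 mm²; R_n = min(0.6F_uA_nv, 0.6F_yA_gv) + U_bs·F_u·A_nt = 851.7 kN → 639 kN.
Block shear governs: 639 kN.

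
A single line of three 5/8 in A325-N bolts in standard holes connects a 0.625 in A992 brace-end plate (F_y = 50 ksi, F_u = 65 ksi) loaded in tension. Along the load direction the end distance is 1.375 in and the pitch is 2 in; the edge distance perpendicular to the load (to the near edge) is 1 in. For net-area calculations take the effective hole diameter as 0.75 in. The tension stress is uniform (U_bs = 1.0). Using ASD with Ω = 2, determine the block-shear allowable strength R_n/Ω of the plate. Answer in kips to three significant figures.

Shear plane L_v = 1.375 + 2·2 = 5.375 in; A_gv = 5.375 × 0.625 = 3.359 in².
A_nv = (5.375 − 2.5·0.75) × 0.625 = 2.188 in².
A_nt = (1 − 0.5·0.75) × 0.625 = 0.3906 in².
0.6 F_u A_nv = 85.31 kips; 0.6 F_y A_gv = 100.8 kips → shear rupture governs the shear term.
R_n = 85.31 + 1.0 × 65 × 0.3906 = 110.7 kips.
Allowable strength R_n/Ω = 110.7 / 2 = 55.4 kips.

55.4 kips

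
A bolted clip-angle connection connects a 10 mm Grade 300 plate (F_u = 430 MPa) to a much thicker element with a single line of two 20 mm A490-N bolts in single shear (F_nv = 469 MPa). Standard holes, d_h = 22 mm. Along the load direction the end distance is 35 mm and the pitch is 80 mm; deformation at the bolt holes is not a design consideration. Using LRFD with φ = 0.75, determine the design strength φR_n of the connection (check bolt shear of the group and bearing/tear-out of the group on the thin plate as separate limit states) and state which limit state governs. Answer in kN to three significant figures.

Bolt shear: A_b = π·20²/4 = 314.2 mm²; R_n = 469 × 314.2 × 2 × 1 / 1000 = 294.7 kN → 0.75 × 294.7 = 221 kN.
Bearing (1.5 l_c t F_u ≤ 3.0 d t F_u): upper limit = 3.0·20·10·430 / 1000 = 258 kN.
  Edge l_c = 35 − 22/2 = 24 → r_n = 154.8 kN; interior l_c = 80 − 22 = 58 → r_n = 258 kN.
  R_n,bearing = 1·154.8 + 1·258 = 412.8 kN → 0.75 × 412.8 = 310 kN.
Bolt shear governs: 221 kN.

221 kN (bolt shear governs)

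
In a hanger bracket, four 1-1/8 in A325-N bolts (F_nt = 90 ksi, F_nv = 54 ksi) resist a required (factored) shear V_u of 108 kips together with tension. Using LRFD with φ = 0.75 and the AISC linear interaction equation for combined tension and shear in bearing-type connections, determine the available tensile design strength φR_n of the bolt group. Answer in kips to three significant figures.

A_b = π·1.125²/4 = 0.994 in²; f_rv = 108 / (4 × 0.994) = 27.16 ksi.
F'_nt = 1.3 F_nt − (F_nt / φF_nv) f_rv = 1.3·90 − (90/(0.75·54))·27.16 = 56.64 ksi, capped at F_nt → F'_nt = 56.64 ksi.
R_n = F'_nt · A_b · n = 56.64 × 0.994 × 4 = 225.2 kips.
Design strength φR_n = 0.75 × 225.2 = 169 kips.

169 kips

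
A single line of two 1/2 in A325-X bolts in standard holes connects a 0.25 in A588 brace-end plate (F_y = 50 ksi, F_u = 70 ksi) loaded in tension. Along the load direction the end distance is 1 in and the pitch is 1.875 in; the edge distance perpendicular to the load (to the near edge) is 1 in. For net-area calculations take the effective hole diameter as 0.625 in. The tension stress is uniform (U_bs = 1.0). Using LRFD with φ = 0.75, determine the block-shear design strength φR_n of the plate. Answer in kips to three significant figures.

Shear plane L_v = 1 + 1·1.875 = 2.875 in; A_gv = 2.875 × 0.25 = 0.7188 in².
A_nv = (2.875 − 1.5·0.625) × 0.25 = 0.4844 in².
A_nt = (1 − 0.5·0.625) × 0.25 = 0.1719 in².
0.6 F_u A_nv = 20.34 kips; 0.6 F_y A_gv = 21.56 kips → shear rupture governs the shear term.
R_n = 20.34 + 1.0 × 70 × 0.1719 = 32.38 kips.
Design strength φR_n = 0.75 × 32.38 = 24.3 kips.

24.3 kips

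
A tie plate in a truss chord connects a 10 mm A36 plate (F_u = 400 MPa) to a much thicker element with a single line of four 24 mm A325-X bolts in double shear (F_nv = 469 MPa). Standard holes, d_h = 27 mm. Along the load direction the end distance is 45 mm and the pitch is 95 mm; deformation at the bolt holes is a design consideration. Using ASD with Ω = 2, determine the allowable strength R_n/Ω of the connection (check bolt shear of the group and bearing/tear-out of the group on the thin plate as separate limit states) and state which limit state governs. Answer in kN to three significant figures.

421 kN (bearing governs)

Bolt shear: A_b = π·24²/4 = 452.4 mm²; R_n = 469 × 452.4 × 4 × 2 / 1000 = 1697 kN → 1697 / 2 = 849 kN.
Bearing (1.2 l_c t F_u ≤ 2.4 d t F_u): upper limit = 2.4·24·10·400 / 1000 = 230.4 kN.
  Edge l_c = 45 − 27/2 = 31.5 → r_n = 151.2 kN; interior l_c = 95 − 27 = 68 → r_n = 230.4 kN.
  R_n,bearing = 1·151.2 + 3·230.4 = 842.4 kN → 842.4 / 2 = 421 kN.
Bearing governs: 421 kN.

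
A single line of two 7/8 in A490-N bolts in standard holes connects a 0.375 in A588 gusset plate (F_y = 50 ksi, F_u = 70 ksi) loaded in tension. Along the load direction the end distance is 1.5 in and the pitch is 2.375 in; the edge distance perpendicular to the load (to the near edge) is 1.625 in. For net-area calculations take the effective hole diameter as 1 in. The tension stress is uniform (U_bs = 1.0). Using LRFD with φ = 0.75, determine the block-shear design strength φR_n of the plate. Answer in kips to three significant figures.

Shear plane L_v = 1.5 + 1·2.375 = 3.875 in; A_gv = 3.875 × 0.375 = 1.453 in².
A_nv = (3.875 − 1.5·1) × 0.375 = 0.8906 in².
A_nt = (1.625 − 0.5·1) × 0.375 = 0.4219 in².
0.6 F_u A_nv = 37.41 kips; 0.6 F_y A_gv = 43.59 kips → shear rupture governs the shear term.
R_n = 37.41 + 1.0 × 70 × 0.4219 = 66.94 kips.
Design strength φR_n = 0.75 × 66.94 = 50.2 kips.

50.2 kips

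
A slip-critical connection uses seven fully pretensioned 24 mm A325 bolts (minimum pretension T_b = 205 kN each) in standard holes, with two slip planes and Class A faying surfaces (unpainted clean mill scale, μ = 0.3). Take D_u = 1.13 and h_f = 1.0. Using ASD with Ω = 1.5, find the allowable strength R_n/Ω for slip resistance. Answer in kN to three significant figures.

649 kN

R_n = μ · D_u · h_f · T_b · n_s · n_b = 0.3 × 1.13 × 1.0 × 205 × 2 × 7 = 972.9 kN.
Allowable strength R_n/Ω = 972.9 / 1.5 = 649 kN.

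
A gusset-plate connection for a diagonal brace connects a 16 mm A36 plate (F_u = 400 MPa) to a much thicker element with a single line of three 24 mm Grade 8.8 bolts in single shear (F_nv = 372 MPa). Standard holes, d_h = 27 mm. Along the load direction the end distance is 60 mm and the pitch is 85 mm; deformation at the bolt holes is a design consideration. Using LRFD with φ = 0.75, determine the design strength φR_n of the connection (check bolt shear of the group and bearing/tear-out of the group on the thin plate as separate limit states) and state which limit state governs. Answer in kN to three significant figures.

379 kN (bolt shear governs)

Bolt shear: A_b = π·24²/4 = 452.4 mm²; R_n = 372 × 452.4 × 3 × 1 / 1000 = 504.9 kN → 0.75 × 504.9 = 379 kN.
Bearing (1.2 l_c t F_u ≤ 2.4 d t F_u): upper limit = 2.4·24·16·400 / 1000 = 368.6 kN.
  Edge l_c = 60 − 27/2 = 46.5 → r_n = 357.1 kN; interior l_c = 85 − 27 = 58 → r_n = 368.6 kN.
  R_n,bearing = 1·357.1 + 2·368.6 = 1094 kN → 0.75 × 1094 = 821 kN.
Bolt shear governs: 379 kN.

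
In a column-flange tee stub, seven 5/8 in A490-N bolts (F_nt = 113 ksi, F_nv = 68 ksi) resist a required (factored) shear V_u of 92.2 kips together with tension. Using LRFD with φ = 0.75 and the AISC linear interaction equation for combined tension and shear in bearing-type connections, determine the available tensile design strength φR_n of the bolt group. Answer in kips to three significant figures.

83.4 kips

A_b = π·0.625²/4 = 0.3068 in²; f_rv = 92.2 / (7 × 0.3068) = 42.93 ksi.
F'_nt = 1.3 F_nt − (F_nt / φF_nv) f_rv = 1.3·113 − (113/(0.75·68))·42.93 = 51.78 ksi, capped at F_nt → F'_nt = 51.78 ksi.
R_n = F'_nt · A_b · n = 51.78 × 0.3068 × 7 = 111.2 kips.
Design strength φR_n = 0.75 × 111.2 = 83.4 kips.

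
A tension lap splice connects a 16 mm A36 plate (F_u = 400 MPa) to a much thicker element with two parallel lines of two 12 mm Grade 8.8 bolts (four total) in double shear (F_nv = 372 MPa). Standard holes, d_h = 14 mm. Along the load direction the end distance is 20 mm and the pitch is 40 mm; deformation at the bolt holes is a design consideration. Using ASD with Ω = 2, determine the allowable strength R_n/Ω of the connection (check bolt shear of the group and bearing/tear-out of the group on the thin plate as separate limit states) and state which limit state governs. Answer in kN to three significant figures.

Bolt shear: A_b = π·12²/4 = 113.1 mm²; R_n = 372 × 113.1 × 4 × 2 / 1000 = 336.6 kN → 336.6 / 2 = 168 kN.
Bearing (1.2 l_c t F_u ≤ 2.4 d t F_u): upper limit = 2.4·12·16·400 / 1000 = 184.3 kN.
  Edge l_c = 20 − 14/2 = 13 → r_n = 99.84 kN; interior l_c = 40 − 14 = 26 → r_n = 184.3 kN.
  R_n,bearing = 2·99.84 + 2·184.3 = 568.3 kN → 568.3 / 2 = 284 kN.
Bolt shear governs: 168 kN.

168 kN (bolt shear governs)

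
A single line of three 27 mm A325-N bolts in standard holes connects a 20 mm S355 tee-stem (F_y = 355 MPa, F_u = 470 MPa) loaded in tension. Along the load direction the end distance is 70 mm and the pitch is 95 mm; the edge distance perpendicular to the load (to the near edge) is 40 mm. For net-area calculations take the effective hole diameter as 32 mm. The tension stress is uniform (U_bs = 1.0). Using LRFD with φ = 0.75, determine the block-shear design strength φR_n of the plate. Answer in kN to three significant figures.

Shear plane L_v = 70 + 2·95 = 260 mm; A_gv = 260 × 20 = 5200 mm².
A_nv = (260 − 2.5·32) × 20 = 3600 mm².
A_nt = (40 − 0.5·32) × 20 = 480 mm².
0.6 F_u A_nv = 1015 kN; 0.6 F_y A_gv = 1108 kN → shear rupture governs the shear term.
R_n = 1015 + 1.0 × 470 × 480 / 1000 = 1241 kN.
Design strength φR_n = 0.75 × 1241 = 931 kN.

931 kN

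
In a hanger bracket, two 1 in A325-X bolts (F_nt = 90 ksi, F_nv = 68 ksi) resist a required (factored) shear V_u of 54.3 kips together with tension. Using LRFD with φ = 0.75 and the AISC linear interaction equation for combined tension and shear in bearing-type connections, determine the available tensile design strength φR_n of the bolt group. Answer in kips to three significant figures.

A_b = π·1²/4 = 0.7854 in²; f_rv = 54.3 / (2 × 0.7854) = 34.57 ksi.
F'_nt = 1.3 F_nt − (F_nt / φF_nv) f_rv = 1.3·90 − (90/(0.75·68))·34.57 = 56 ksi, capped at F_nt → F'_nt = 56 ksi.
R_n = F'_nt · A_b · n = 56 × 0.7854 × 2 = 87.96 kips.
Design strength φR_n = 0.75 × 87.96 = 66 kips.

66 kips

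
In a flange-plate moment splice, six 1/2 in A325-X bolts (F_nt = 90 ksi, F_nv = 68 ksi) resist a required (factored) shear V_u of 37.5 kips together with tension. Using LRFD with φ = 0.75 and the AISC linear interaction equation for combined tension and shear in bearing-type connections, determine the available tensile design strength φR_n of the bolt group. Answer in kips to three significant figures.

A_b = π·0.5²/4 = 0.1963 in²; f_rv = 37.5 / (6 × 0.1963) = 31.83 ksi.
F'_nt = 1.3 F_nt − (F_nt / φF_nv) f_rv = 1.3·90 − (90/(0.75·68))·31.83 = 60.83 ksi, capped at F_nt → F'_nt = 60.83 ksi.
R_n = F'_nt · A_b · n = 60.83 × 0.1963 × 6 = 71.66 kips.
Design strength φR_n = 0.75 × 71.66 = 53.7 kips.

53.7 kips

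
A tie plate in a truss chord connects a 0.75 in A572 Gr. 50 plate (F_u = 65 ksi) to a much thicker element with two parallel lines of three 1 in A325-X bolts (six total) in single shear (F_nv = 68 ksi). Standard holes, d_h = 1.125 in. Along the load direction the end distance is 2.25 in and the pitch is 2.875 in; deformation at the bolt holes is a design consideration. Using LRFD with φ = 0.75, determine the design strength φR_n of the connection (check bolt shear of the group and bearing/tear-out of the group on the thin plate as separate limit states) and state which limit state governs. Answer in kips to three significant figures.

Bolt shear: A_b = π·1²/4 = 0.7854 in²; R_n = 68 × 0.7854 × 6 × 1 = 320.4 kips → 0.75 × 320.4 = 240 kips.
Bearing (1.2 l_c t F_u ≤ 2.4 d t F_u): upper limit = 2.4·1·0.75·65 = 117 kips.
  Edge l_c = 2.25 − 1.125/2 = 1.688 → r_n = 98.72 kips; interior l_c = 2.875 − 1.125 = 1.75 → r_n = 102.4 kips.
  R_n,bearing = 2·98.72 + 4·102.4 = 606.9 kips → 0.75 × 606.9 = 455 kips.
Bolt shear governs: 240 kips.

240 kips (bolt shear governs)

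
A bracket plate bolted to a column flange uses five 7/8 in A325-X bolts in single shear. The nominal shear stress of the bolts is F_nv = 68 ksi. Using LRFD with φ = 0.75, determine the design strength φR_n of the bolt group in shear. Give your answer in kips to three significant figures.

A_b = π × 0.875² / 4 = 0.6013 in².
R_n = F_nv · A_b · n · n_s = 68 × 0.6013 × 5 × 1 = 204.4 kips.
Design strength φR_n = 0.75 × 204.4 = 153 kips.

153 kips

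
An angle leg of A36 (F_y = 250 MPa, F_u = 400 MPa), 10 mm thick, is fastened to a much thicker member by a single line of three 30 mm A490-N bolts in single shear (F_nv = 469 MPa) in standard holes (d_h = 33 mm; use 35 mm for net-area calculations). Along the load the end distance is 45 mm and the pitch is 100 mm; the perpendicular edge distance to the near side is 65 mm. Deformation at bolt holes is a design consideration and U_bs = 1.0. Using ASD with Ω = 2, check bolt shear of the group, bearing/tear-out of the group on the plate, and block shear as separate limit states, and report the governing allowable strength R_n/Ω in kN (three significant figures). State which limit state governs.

Bolt shear: A_b = π·30²/4 = 706.9 mm²; R_n = 469 × 706.9 × 3 × 1 / 1000 = 994.5 kN → 994.5 / 2 = 497 kN.
Bearing: edge l_c = 28.5, r_n = 136.8 kN; interior l_c = 67, r_n = 288 kN; R_n = 136.8 + 2·288 = 712.8 kN → 356 kN.
Block shear: A_gv = 2450, A_nv = 1575, A_nt = 475 mm²; R_n = min(0.6F_uA_nv, 0.6F_yA_gv) + U_bs·F_u·A_nt = 557.5 kN → 279 kN.
Block shear governs: 279 kN.

279 kN (block shear governs)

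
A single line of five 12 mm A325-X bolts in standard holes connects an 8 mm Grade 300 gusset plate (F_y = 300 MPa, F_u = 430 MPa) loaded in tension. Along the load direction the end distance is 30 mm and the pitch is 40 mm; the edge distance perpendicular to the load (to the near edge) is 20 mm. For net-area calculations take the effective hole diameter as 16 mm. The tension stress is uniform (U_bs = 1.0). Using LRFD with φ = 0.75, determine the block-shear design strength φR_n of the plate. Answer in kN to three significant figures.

Shear plane L_v = 30 + 4·40 = 190 mm; A_gv = 190 × 8 = 1520 mm².
A_nv = (190 − 4.5·16) × 8 = 944 mm².
A_nt = (20 − 0.5·16) × 8 = 96 mm².
0.6 F_u A_nv = 243.6 kN; 0.6 F_y A_gv = 273.6 kN → shear rupture governs the shear term.
R_n = 243.6 + 1.0 × 430 × 96 / 1000 = 284.8 kN.
Design strength φR_n = 0.75 × 284.8 = 214 kN.

214 kN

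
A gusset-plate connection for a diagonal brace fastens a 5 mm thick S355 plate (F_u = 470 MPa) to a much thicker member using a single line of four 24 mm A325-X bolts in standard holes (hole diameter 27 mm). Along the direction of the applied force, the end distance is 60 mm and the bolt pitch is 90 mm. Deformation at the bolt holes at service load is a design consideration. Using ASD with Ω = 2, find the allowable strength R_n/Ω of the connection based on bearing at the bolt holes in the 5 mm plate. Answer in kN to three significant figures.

269 kN

Per bolt r_n = 1.2 l_c t F_u ≤ 2.4 d t F_u; upper limit = 2.4 × 24 × 5 × 470 / 1000 = 135.4 kN.
Edge bolt: l_c = 60 − 27/2 = 46.5 mm → 1.2 × 46.5 × 5 × 470 / 1000 = 131.1 → r_n = 131.1 kN.
Interior bolts: l_c = 90 − 27 = 63 mm → 1.2 × 63 × 5 × 470 / 1000 = 177.7 → r_n = 135.4 kN.
R_n = 1 × 131.1 + 3 × 135.4 = 537.2 kN.
Allowable strength R_n/Ω = 537.2 / 2 = 269 kN.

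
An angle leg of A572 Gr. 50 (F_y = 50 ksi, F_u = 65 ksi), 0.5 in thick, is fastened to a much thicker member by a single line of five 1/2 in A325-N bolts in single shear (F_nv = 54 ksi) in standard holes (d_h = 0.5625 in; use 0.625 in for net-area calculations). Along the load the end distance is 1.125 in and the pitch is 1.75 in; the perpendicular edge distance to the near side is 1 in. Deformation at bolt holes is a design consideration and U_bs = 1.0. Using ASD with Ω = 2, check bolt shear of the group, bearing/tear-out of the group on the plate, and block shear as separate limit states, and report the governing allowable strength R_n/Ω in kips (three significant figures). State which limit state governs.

26.5 kips (bolt shear governs)

Bolt shear: A_b = π·0.5²/4 = 0.1963 in²; R_n = 54 × 0.1963 × 5 × 1 = 53.01 kips → 53.01 / 2 = 26.5 kips.
Bearing: edge l_c = 0.8438, r_n = 32.91 kips; interior l_c = 1.188, r_n = 39 kips; R_n = 32.91 + 4·39 = 188.9 kips → 94.5 kips.
Block shear: A_gv = 4.062, A_nv = 2.656, A_nt = 0.3438 in²; R_n = min(0.6F_uA_nv, 0.6F_yA_gv) + U_bs·F_u·A_nt = 125.9 kips → 63 kips.
Bolt shear governs: 26.5 kips.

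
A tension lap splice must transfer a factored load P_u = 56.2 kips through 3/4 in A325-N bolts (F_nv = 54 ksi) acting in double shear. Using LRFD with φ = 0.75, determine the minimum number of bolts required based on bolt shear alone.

A_b = π·0.75²/4 = 0.4418 in².
Per-bolt design strength φR_n = 0.75 × 54 × 0.4418 × 2 = 35.78 kips.
n ≥ 56.2 / 35.78 = 1.571 → use 2 bolts.

2 bolts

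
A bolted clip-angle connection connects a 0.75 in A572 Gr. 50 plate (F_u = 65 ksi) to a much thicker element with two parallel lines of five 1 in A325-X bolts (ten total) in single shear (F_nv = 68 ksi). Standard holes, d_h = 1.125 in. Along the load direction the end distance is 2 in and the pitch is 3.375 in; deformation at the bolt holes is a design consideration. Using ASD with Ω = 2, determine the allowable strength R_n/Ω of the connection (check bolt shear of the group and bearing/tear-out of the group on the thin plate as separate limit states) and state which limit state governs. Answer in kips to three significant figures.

Bolt shear: A_b = π·1²/4 = 0.7854 in²; R_n = 68 × 0.7854 × 10 × 1 = 534.1 kips → 534.1 / 2 = 267 kips.
Bearing (1.2 l_c t F_u ≤ 2.4 d t F_u): upper limit = 2.4·1·0.75·65 = 117 kips.
  Edge l_c = 2 − 1.125/2 = 1.438 → r_n = 84.09 kips; interior l_c = 3.375 − 1.125 = 2.25 → r_n = 117 kips.
  R_n,bearing = 2·84.09 + 8·117 = 1104 kips → 1104 / 2 = 552 kips.
Bolt shear governs: 267 kips.

267 kips (bolt shear governs)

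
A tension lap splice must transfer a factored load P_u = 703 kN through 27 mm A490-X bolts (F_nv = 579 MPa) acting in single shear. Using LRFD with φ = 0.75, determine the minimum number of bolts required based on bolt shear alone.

A_b = π·27²/4 = 572.6 mm².
Per-bolt design strength φR_n = 0.75 × 579 × 572.6 × 1 / 1000 = 248.6 kN.
n ≥ 703 / 248.6 = 2.827 → use 3 bolts.

3 bolts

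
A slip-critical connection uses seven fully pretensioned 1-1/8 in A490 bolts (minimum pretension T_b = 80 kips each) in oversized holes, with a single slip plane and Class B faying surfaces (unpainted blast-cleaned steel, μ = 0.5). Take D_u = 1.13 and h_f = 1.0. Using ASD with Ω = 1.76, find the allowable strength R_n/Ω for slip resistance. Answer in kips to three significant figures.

180 kips

R_n = μ · D_u · h_f · T_b · n_s · n_b = 0.5 × 1.13 × 1.0 × 80 × 1 × 7 = 316.4 kips.
Allowable strength R_n/Ω = 316.4 / 1.76 = 180 kips.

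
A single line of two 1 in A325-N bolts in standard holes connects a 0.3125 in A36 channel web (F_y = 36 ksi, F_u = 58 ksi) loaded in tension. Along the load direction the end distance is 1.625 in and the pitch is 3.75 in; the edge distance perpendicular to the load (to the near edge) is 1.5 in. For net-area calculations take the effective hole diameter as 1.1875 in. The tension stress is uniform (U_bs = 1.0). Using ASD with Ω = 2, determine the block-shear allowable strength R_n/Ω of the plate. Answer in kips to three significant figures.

Shear plane L_v = 1.625 + 1·3.75 = 5.375 in; A_gv = 5.375 × 0.3125 = 1.68 in².
A_nv = (5.375 − 1.5·1.1875) × 0.3125 = 1.123 in².
A_nt = (1.5 − 0.5·1.1875) × 0.3125 = 0.2832 in².
0.6 F_u A_nv = 39.08 kips; 0.6 F_y A_gv = 36.28 kips → shear yielding governs the shear term.
R_n = 36.28 + 1.0 × 58 × 0.2832 = 52.71 kips.
Allowable strength R_n/Ω = 52.71 / 2 = 26.4 kips.

26.4 kips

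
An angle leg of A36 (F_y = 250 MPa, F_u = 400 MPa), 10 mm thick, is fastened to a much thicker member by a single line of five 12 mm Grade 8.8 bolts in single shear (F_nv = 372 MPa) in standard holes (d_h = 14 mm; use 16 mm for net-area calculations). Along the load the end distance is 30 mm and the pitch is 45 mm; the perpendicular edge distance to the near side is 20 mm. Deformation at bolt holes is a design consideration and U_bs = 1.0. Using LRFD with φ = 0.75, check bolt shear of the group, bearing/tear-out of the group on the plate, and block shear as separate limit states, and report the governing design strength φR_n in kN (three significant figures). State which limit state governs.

158 kN (bolt shear governs)

Bolt shear: A_b = π·12²/4 = 113.1 mm²; R_n = 372 × 113.1 × 5 × 1 / 1000 = 210.4 kN → 0.75 × 210.4 = 158 kN.
Bearing: edge l_c = 23, r_n = 110.4 kN; interior l_c = 31, r_n = 115.2 kN; R_n = 110.4 + 4·115.2 = 571.2 kN → 428 kN.
Block shear: A_gv = 2100, A_nv = 1380, A_nt = 120 mm²; R_n = min(0.6F_uA_nv, 0.6F_yA_gv) + U_bs·F_u·A_nt = 363 kN → 272 kN.
Bolt shear governs: 158 kN.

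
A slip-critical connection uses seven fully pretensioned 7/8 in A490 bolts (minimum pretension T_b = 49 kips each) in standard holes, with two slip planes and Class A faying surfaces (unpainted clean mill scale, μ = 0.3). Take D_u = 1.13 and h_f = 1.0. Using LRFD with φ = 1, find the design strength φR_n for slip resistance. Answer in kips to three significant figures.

R_n = μ · D_u · h_f · T_b · n_s · n_b = 0.3 × 1.13 × 1.0 × 49 × 2 × 7 = 232.6 kips.
Design strength φR_n = 1 × 232.6 = 233 kips.

233 kips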